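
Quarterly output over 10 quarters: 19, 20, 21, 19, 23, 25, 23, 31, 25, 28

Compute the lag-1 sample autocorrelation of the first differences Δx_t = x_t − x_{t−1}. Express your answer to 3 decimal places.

-0.715

First differences Δx: 1, 1, -2, 4, 2, -2, 8, -6, 3
Mean of differences = 1.0000
Numerator Σ(Δx_t−Δx̄)(Δx_{t+1}−Δx̄) = -93.0000
Denominator Σ(Δx_t−Δx̄)² = 130.0000
r_1(Δx) = -93.0000 / 130.0000 = -0.715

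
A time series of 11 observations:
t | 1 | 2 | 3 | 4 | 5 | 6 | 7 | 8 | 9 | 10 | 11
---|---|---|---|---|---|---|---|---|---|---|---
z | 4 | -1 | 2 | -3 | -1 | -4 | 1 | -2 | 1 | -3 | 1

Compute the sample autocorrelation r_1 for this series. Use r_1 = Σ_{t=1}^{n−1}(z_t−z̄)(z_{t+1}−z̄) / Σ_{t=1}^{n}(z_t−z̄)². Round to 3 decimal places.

-0.391

Mean z̄ = (4 − 1 + 2 − 3 − 1 − 4 + 1 − 2 + 1 − 3 + 1)/11 = -0.4545
Numerator Σ_{t=1}^{10}(z_t−z̄)(z_{t+1}−z̄) = -23.7521
Denominator Σ(z_t−z̄)² = 60.7273
r_1 = -23.7521 / 60.7273 = -0.391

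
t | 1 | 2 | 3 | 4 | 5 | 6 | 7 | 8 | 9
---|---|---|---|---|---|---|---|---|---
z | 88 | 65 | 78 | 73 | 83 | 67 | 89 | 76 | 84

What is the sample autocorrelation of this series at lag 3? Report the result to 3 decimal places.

Mean z̄ = (88 + 65 + 78 + 73 + 83 + 67 + 89 + 76 + 84)/9 = 78.1111
Numerator Σ_{t=1}^{6}(z_t−z̄)(z_{t+3}−z̄) = -244.8148
Denominator Σ(z_t−z̄)² = 600.8889
r_3 = -244.8148 / 600.8889 = -0.407

-0.407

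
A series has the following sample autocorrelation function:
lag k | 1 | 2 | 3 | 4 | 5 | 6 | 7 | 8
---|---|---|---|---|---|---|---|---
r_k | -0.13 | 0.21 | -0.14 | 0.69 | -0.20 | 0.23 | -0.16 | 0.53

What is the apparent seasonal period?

The largest autocorrelation is r_4 = 0.69, with a weaker echo at lag 8 (0.53); the remaining lags stay at or below 0.23.
The dominant spike at lag 4 indicates a seasonal period of 4.

4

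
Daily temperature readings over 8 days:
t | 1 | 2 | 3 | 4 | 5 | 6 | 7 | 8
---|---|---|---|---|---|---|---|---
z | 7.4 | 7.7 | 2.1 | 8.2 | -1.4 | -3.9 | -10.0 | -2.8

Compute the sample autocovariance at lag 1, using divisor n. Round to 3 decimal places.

18.507

Mean z̄ = (7.4 + 7.7 + 2.1 + 8.2 − 1.4 − 3.9 − 10.0 − 2.8)/8 = 0.9125
Deviations: 6.4875, 6.7875, 1.1875, 7.2875, -2.3125, -4.8125, -10.9125, -3.7125
Σ_{t=1}^{7}(z_t−z̄)(z_{t+1}−z̄) = 148.0536
γ_1 = 148.0536 / 8 = 18.507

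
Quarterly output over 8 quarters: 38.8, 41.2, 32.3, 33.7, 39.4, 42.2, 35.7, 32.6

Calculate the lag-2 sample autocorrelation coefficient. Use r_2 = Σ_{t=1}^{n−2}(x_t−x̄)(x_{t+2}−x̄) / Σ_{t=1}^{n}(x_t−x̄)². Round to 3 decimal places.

Mean x̄ = (38.8 + 41.2 + 32.3 + 33.7 + 39.4 + 42.2 + 35.7 + 32.6)/8 = 36.9875
Deviations from mean: 1.8125, 4.2125, -4.6875, -3.2875, 2.4125, 5.2125, -1.2875, -4.3875
Numerator Σ_{t=1}^{6}(x_t−x̄)(x_{t+2}−x̄) = -76.7653
Denominator Σ(x_t−x̄)² = 107.7088
r_2 = -76.7653 / 107.7088 = -0.713

-0.713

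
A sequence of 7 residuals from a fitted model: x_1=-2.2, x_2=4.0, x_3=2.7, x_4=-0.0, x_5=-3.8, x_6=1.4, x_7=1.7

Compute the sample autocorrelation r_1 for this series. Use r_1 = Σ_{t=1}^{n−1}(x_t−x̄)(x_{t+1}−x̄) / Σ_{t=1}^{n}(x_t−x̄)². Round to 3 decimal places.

-0.079

Mean x̄ = (-2.2 + 4.0 + 2.7 − 0.0 − 3.8 + 1.4 + 1.7)/7 = 0.5429
Deviations from mean: -2.7429, 3.4571, 2.1571, -0.5429, -4.3429, 0.8571, 1.1571
Σ(x_t−x̄)(x_{t+1}−x̄) = (-9.4824) + (7.4576) + (-1.1710) + (2.3576) + (-3.7224) + (0.9918) = -3.5690
Denominator Σ(x_t−x̄)² = 45.3571
r_1 = -3.5690 / 45.3571 = -0.079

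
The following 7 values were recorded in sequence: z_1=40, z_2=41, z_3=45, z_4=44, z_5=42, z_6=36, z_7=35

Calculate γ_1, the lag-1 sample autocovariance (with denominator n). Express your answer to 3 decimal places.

Mean z̄ = (40 + 41 + 45 + 44 + 42 + 36 + 35)/7 = 40.4286
Deviations: -0.4286, 0.5714, 4.5714, 3.5714, 1.5714, -4.4286, -5.4286
Σ_{t=1}^{6}(z_t−z̄)(z_{t+1}−z̄) = 41.3878
γ_1 = 41.3878 / 7 = 5.913

5.913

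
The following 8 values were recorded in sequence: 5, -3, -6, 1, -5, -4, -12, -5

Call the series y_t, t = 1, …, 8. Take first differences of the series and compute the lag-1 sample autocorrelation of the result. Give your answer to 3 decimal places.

First differences Δy: -8, -3, 7, -6, 1, -8, 7
Mean of differences = -1.4286
Numerator Σ(Δy_t−Δȳ)(Δy_{t+1}−Δȳ) = -123.8980
Denominator Σ(Δy_t−Δȳ)² = 257.7143
r_1(Δy) = -123.8980 / 257.7143 = -0.481

-0.481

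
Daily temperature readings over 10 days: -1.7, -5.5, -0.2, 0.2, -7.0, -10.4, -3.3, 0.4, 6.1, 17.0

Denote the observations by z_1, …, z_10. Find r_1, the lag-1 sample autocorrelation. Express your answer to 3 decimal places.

0.403

Mean z̄ = (-1.7 − 5.5 − 0.2 + 0.2 − 7.0 − 10.4 − 3.3 + 0.4 + 6.1 + 17.0)/10 = -0.4400
Numerator Σ_{t=1}^{9}(z_t−z̄)(z_{t+1}−z̄) = 212.0884
Denominator Σ(z_t−z̄)² = 525.7040
r_1 = 212.0884 / 525.7040 = 0.403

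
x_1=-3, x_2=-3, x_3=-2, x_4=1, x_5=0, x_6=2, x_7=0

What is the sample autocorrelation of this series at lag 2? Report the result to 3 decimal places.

Mean x̄ = (-3 − 3 − 2 + 1 + 0 + 2 + 0)/7 = -0.7143
Deviations from mean: -2.2857, -2.2857, -1.2857, 1.7143, 0.7143, 2.7143, 0.7143
Numerator Σ_{t=1}^{5}(x_t−x̄)(x_{t+2}−x̄) = 3.2653
Denominator Σ(x_t−x̄)² = 23.4286
r_2 = 3.2653 / 23.4286 = 0.139

0.139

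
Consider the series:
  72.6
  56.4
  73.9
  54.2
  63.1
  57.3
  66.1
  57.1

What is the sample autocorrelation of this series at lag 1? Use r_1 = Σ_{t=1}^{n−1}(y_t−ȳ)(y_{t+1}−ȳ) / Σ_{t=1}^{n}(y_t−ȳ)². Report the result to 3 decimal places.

-0.667

Mean ȳ = (72.6 + 56.4 + 73.9 + 54.2 + 63.1 + 57.3 + 66.1 + 57.1)/8 = 62.5875
Deviations from mean: 10.0125, -6.1875, 11.3125, -8.3875, 0.5125, -5.2875, 3.5125, -5.4875
Σ(y_t−ȳ)(y_{t+1}−ȳ) = (-61.9523) + (-69.9961) + (-94.8836) + (-4.2986) + (-2.7098) + (-18.5723) + (-19.2748) = -271.6877
Denominator Σ(y_t−ȳ)² = 407.5288
r_1 = -271.6877 / 407.5288 = -0.667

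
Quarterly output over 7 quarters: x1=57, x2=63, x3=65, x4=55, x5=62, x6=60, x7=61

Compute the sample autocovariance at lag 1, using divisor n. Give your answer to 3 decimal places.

Mean x̄ = (57 + 63 + 65 + 55 + 62 + 60 + 61)/7 = 60.4286
Deviations: -3.4286, 2.5714, 4.5714, -5.4286, 1.5714, -0.4286, 0.5714
Σ_{t=1}^{6}(x_t−x̄)(x_{t+1}−x̄) = -31.3265
γ_1 = -31.3265 / 7 = -4.475

-4.475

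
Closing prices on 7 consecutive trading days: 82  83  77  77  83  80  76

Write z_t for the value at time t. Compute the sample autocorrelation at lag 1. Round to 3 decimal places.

-0.056

Mean z̄ = (82 + 83 + 77 + 77 + 83 + 80 + 76)/7 = 79.7143
Σ(z_t−z̄)(z_{t+1}−z̄) = (7.5102) + (-8.9184) + (7.3673) + (-8.9184) + (0.9388) + (-1.0612) = -3.0816
Denominator Σ(z_t−z̄)² = 55.4286
r_1 = -3.0816 / 55.4286 = -0.056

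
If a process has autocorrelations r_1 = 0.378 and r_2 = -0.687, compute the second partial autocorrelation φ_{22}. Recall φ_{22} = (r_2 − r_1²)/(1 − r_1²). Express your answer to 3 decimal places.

φ_{22} = (r_2 − r_1²) / (1 − r_1²)
r_1² = (0.378)² = 0.142884
Numerator = -0.687 − 0.1429 = -0.8299; denominator = 1 − 0.1429 = 0.8571
φ_{22} = -0.8299 / 0.8571 = -0.968

-0.968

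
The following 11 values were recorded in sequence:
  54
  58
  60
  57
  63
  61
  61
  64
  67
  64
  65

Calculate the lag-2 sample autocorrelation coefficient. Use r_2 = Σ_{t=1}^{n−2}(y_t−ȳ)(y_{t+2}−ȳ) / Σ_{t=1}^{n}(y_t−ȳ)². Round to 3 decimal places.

0.325

Mean ȳ = (54 + 58 + 60 + 57 + 63 + 61 + 61 + 64 + 67 + 64 + 65)/11 = 61.2727
Numerator Σ_{t=1}^{9}(y_t−ȳ)(y_{t+2}−ȳ) = 48.2149
Denominator Σ(y_t−ȳ)² = 148.1818
r_2 = 48.2149 / 148.1818 = 0.325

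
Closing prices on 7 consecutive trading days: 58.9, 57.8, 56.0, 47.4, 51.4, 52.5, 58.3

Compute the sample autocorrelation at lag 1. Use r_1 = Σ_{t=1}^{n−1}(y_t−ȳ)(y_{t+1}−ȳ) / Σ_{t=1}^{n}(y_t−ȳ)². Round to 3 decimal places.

Mean ȳ = (58.9 + 57.8 + 56.0 + 47.4 + 51.4 + 52.5 + 58.3)/7 = 54.6143
Deviations from mean: 4.2857, 3.1857, 1.3857, -7.2143, -3.2143, -2.1143, 3.6857
Numerator Σ_{t=1}^{6}(y_t−ȳ)(y_{t+1}−ȳ) = 30.2627
Denominator Σ(y_t−ȳ)² = 110.8686
r_1 = 30.2627 / 110.8686 = 0.273

0.273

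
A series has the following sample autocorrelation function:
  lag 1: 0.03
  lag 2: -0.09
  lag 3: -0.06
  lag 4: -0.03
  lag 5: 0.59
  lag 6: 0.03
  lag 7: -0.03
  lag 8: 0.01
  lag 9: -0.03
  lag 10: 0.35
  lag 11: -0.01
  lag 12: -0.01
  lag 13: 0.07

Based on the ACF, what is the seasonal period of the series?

The largest autocorrelation is r_5 = 0.59, with a weaker echo at lag 10 (0.35); the remaining lags stay at or below 0.07.
The dominant spike at lag 5 indicates a seasonal period of 5.

5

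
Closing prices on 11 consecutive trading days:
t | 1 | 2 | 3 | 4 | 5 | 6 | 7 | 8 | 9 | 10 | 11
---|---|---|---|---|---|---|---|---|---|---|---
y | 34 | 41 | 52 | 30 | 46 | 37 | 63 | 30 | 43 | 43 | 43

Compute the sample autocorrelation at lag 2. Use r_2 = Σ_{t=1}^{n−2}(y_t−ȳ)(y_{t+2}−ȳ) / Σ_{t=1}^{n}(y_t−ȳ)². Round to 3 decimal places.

0.198

Mean ȳ = (34 + 41 + 52 + 30 + 46 + 37 + 63 + 30 + 43 + 43 + 43)/11 = 42.0000
Numerator Σ_{t=1}^{9}(y_t−ȳ)(y_{t+2}−ȳ) = 186.0000
Denominator Σ(y_t−ȳ)² = 938.0000
r_2 = 186.0000 / 938.0000 = 0.198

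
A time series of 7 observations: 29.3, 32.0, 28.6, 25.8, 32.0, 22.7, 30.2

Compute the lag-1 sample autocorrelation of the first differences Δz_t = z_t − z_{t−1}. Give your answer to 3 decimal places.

First differences Δz: 2.7, -3.4, -2.8, 6.2, -9.3, 7.5
Mean of differences = 0.1500
Numerator Σ(Δz_t−Δz̄)(Δz_{t+1}−Δz̄) = -143.0575
Denominator Σ(Δz_t−Δz̄)² = 207.7350
r_1(Δz) = -143.0575 / 207.7350 = -0.689

-0.689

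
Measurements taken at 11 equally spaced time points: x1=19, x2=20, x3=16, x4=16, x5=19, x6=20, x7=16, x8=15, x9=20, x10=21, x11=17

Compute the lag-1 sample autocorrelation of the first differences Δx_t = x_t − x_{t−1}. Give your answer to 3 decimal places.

First differences Δx: 1, -4, 0, 3, 1, -4, -1, 5, 1, -4
Mean of differences = -0.2000
Numerator Σ(Δx_t−Δx̄)(Δx_{t+1}−Δx̄) = -4.8400
Denominator Σ(Δx_t−Δx̄)² = 85.6000
r_1(Δx) = -4.8400 / 85.6000 = -0.057

-0.057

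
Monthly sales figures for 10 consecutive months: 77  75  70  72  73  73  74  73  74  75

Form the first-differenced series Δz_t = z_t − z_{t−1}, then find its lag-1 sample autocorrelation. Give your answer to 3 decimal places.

0.019

First differences Δz: -2, -5, 2, 1, 0, 1, -1, 1, 1
Mean of differences = -0.2222
Numerator Σ(Δz_t−Δz̄)(Δz_{t+1}−Δz̄) = 0.7284
Denominator Σ(Δz_t−Δz̄)² = 37.5556
r_1(Δz) = 0.7284 / 37.5556 = 0.019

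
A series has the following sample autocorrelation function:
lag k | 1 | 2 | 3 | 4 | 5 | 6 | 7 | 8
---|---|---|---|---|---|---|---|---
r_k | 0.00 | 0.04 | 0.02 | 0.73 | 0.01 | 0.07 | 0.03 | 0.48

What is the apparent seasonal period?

4

The largest autocorrelation is r_4 = 0.73, with a weaker echo at lag 8 (0.48); the remaining lags stay at or below 0.07.
The dominant spike at lag 4 indicates a seasonal period of 4.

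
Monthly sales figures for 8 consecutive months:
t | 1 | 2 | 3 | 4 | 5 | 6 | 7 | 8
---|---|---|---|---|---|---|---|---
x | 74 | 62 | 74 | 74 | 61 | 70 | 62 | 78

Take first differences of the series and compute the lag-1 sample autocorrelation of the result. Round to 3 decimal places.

-0.539

First differences Δx: -12, 12, 0, -13, 9, -8, 16
Mean of differences = 0.5714
Numerator Σ(Δx_t−Δx̄)(Δx_{t+1}−Δx̄) = -461.3265
Denominator Σ(Δx_t−Δx̄)² = 855.7143
r_1(Δx) = -461.3265 / 855.7143 = -0.539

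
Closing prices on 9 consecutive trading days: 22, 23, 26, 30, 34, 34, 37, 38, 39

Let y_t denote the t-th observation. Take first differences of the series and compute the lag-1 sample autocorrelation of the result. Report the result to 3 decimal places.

-0.082

First differences Δy: 1, 3, 4, 4, 0, 3, 1, 1
Mean of differences = 2.1250
Numerator Σ(Δy_t−Δȳ)(Δy_{t+1}−Δȳ) = -1.3906
Denominator Σ(Δy_t−Δȳ)² = 16.8750
r_1(Δy) = -1.3906 / 16.8750 = -0.082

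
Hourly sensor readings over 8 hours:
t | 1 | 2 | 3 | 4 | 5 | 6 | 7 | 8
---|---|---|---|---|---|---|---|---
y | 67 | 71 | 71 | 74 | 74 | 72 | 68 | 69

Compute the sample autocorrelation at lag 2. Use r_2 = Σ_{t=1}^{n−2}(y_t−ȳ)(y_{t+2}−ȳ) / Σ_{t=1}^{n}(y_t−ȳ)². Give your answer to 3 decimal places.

Mean ȳ = (67 + 71 + 71 + 74 + 74 + 72 + 68 + 69)/8 = 70.7500
Deviations from mean: -3.7500, 0.2500, 0.2500, 3.2500, 3.2500, 1.2500, -2.7500, -1.7500
Numerator Σ_{t=1}^{6}(y_t−ȳ)(y_{t+2}−ȳ) = -6.3750
Denominator Σ(y_t−ȳ)² = 47.5000
r_2 = -6.3750 / 47.5000 = -0.134

-0.134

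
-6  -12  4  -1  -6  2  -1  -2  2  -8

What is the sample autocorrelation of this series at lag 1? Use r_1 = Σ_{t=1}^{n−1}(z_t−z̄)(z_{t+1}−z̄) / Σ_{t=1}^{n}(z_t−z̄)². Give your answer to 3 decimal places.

Mean z̄ = (-6 − 12 + 4 − 1 − 6 + 2 − 1 − 2 + 2 − 8)/10 = -2.8000
Numerator Σ_{t=1}^{9}(z_t−z̄)(z_{t+1}−z̄) = -53.0400
Denominator Σ(z_t−z̄)² = 231.6000
r_1 = -53.0400 / 231.6000 = -0.229

-0.229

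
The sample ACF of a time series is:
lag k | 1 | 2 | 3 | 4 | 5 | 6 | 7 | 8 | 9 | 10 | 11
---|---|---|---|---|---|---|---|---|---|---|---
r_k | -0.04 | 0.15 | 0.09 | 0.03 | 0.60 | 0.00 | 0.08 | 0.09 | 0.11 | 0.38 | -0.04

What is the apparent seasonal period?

5

The largest autocorrelation is r_5 = 0.60, with a weaker echo at lag 10 (0.38); the remaining lags stay at or below 0.15.
The dominant spike at lag 5 indicates a seasonal period of 5.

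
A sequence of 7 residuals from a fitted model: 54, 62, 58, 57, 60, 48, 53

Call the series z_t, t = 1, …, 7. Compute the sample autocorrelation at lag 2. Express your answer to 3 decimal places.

-0.075

Mean z̄ = (54 + 62 + 58 + 57 + 60 + 48 + 53)/7 = 56.0000
Deviations from mean: -2.0000, 6.0000, 2.0000, 1.0000, 4.0000, -8.0000, -3.0000
Σ(z_t−z̄)(z_{t+2}−z̄) = (-4.0000) + (6.0000) + (8.0000) + (-8.0000) + (-12.0000) = -10.0000
Denominator Σ(z_t−z̄)² = 134.0000
r_2 = -10.0000 / 134.0000 = -0.075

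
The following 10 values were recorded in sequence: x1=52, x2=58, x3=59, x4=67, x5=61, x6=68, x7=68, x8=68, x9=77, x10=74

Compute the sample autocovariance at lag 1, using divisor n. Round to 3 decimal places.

Mean x̄ = (52 + 58 + 59 + 67 + 61 + 68 + 68 + 68 + 77 + 74)/10 = 65.2000
Σ_{t=1}^{9}(x_t−x̄)(x_{t+1}−x̄) = 261.7600
γ_1 = 261.7600 / 10 = 26.176

26.176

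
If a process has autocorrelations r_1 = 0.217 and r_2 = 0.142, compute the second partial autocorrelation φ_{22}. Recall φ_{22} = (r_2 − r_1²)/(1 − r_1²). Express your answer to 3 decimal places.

φ_{22} = (r_2 − r_1²) / (1 − r_1²)
r_1² = (0.217)² = 0.047089
Numerator = 0.142 − 0.0471 = 0.0949; denominator = 1 − 0.0471 = 0.9529
φ_{22} = 0.0949 / 0.9529 = 0.100

0.100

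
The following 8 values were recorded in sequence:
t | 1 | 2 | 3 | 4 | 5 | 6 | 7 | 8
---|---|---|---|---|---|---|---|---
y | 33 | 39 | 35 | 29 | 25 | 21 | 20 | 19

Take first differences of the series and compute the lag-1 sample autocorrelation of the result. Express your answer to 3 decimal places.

First differences Δy: 6, -4, -6, -4, -4, -1, -1
Mean of differences = -2.0000
Numerator Σ(Δy_t−Δȳ)(Δy_{t+1}−Δȳ) = 3.0000
Denominator Σ(Δy_t−Δȳ)² = 94.0000
r_1(Δy) = 3.0000 / 94.0000 = 0.032

0.032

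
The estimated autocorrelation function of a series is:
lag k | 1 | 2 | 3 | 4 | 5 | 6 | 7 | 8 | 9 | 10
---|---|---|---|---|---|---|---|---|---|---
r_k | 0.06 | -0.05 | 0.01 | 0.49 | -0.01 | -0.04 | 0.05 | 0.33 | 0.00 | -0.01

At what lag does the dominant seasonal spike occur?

4

The largest autocorrelation is r_4 = 0.49, with a weaker echo at lag 8 (0.33); the remaining lags stay at or below 0.06.
The dominant spike at lag 4 indicates a seasonal period of 4.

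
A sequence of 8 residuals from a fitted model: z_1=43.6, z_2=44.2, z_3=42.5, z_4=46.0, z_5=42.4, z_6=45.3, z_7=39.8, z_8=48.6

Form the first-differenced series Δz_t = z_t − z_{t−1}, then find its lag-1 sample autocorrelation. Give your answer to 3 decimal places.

-0.651

First differences Δz: 0.6, -1.7, 3.5, -3.6, 2.9, -5.5, 8.8
Mean of differences = 0.7143
Numerator Σ(Δz_t−Δz̄)(Δz_{t+1}−Δz̄) = -91.7273
Denominator Σ(Δz_t−Δz̄)² = 140.9886
r_1(Δz) = -91.7273 / 140.9886 = -0.651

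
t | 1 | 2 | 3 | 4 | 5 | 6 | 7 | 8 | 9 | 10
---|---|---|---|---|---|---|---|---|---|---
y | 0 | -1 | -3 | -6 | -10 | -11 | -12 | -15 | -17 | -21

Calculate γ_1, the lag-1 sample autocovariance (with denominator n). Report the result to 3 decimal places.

Mean ȳ = (0 − 1 − 3 − 6 − 10 − 11 − 12 − 15 − 17 − 21)/10 = -9.6000
Σ_{t=1}^{9}(y_t−ȳ)(y_{t+1}−ȳ) = 302.8400
γ_1 = 302.8400 / 10 = 30.284

30.284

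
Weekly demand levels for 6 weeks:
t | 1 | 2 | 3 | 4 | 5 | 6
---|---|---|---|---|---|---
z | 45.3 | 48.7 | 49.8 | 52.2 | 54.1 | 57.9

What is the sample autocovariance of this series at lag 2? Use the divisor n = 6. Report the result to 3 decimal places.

Mean z̄ = (45.3 + 48.7 + 49.8 + 52.2 + 54.1 + 57.9)/6 = 51.3333
Σ_{t=1}^{4}(z_t−z̄)(z_{t+2}−z̄) = 8.4178
γ_2 = 8.4178 / 6 = 1.403

1.403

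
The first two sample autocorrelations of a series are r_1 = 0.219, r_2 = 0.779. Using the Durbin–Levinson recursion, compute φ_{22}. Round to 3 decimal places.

0.768

φ_{22} = (r_2 − r_1²) / (1 − r_1²)
r_1² = (0.219)² = 0.047961
Numerator = 0.779 − 0.0480 = 0.7310; denominator = 1 − 0.0480 = 0.9520
φ_{22} = 0.7310 / 0.9520 = 0.768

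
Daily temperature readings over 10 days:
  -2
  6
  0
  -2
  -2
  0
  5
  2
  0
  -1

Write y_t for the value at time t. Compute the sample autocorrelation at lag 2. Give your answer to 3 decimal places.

Mean ȳ = (-2 + 6 + 0 − 2 − 2 + 0 + 5 + 2 + 0 − 1)/10 = 0.6000
Numerator Σ_{t=1}^{8}(y_t−ȳ)(y_{t+2}−ȳ) = -26.5200
Denominator Σ(y_t−ȳ)² = 74.4000
r_2 = -26.5200 / 74.4000 = -0.356

-0.356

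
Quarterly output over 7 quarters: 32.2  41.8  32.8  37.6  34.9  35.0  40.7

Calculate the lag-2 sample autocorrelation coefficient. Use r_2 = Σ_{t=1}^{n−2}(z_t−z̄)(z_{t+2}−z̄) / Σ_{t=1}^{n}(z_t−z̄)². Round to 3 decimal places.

Mean z̄ = (32.2 + 41.8 + 32.8 + 37.6 + 34.9 + 35.0 + 40.7)/7 = 36.4286
Deviations from mean: -4.2286, 5.3714, -3.6286, 1.1714, -1.5286, -1.4286, 4.2714
Σ(z_t−z̄)(z_{t+2}−z̄) = (15.3437) + (6.2922) + (5.5465) + (-1.6735) + (-6.5292) = 18.9798
Denominator Σ(z_t−z̄)² = 83.8943
r_2 = 18.9798 / 83.8943 = 0.226

0.226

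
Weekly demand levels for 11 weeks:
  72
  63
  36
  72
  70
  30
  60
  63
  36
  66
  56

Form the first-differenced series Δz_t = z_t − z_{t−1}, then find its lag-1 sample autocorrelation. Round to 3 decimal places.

First differences Δz: -9, -27, 36, -2, -40, 30, 3, -27, 30, -10
Mean of differences = -1.6000
Numerator Σ(Δz_t−Δz̄)(Δz_{t+1}−Δz̄) = -3019.7600
Denominator Σ(Δz_t−Δz̄)² = 6322.4000
r_1(Δz) = -3019.7600 / 6322.4000 = -0.478

-0.478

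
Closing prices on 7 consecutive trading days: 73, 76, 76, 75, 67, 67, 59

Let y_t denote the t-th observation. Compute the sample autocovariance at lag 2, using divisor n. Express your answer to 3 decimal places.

Mean ȳ = (73 + 76 + 76 + 75 + 67 + 67 + 59)/7 = 70.4286
Deviations: 2.5714, 5.5714, 5.5714, 4.5714, -3.4286, -3.4286, -11.4286
Σ_{t=1}^{5}(y_t−ȳ)(y_{t+2}−ȳ) = 44.2041
γ_2 = 44.2041 / 7 = 6.315

6.315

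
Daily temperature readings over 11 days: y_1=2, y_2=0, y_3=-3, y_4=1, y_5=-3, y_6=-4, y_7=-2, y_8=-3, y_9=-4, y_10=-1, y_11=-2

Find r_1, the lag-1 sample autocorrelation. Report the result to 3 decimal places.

Mean ȳ = (2 + 0 − 3 + 1 − 3 − 4 − 2 − 3 − 4 − 1 − 2)/11 = -1.7273
Numerator Σ_{t=1}^{10}(y_t−ȳ)(y_{t+1}−ȳ) = 2.1983
Denominator Σ(y_t−ȳ)² = 40.1818
r_1 = 2.1983 / 40.1818 = 0.055

0.055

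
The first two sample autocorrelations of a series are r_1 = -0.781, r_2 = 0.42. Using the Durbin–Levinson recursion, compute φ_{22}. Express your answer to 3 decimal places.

-0.487

φ_{22} = (r_2 − r_1²) / (1 − r_1²)
r_1² = (-0.781)² = 0.609961
Numerator = 0.42 − 0.6100 = -0.1900; denominator = 1 − 0.6100 = 0.3900
φ_{22} = -0.1900 / 0.3900 = -0.487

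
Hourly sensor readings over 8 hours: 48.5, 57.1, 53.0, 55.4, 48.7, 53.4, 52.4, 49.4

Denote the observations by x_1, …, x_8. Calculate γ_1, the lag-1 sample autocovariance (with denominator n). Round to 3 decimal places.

-3.453

Mean x̄ = (48.5 + 57.1 + 53.0 + 55.4 + 48.7 + 53.4 + 52.4 + 49.4)/8 = 52.2375
Deviations: -3.7375, 4.8625, 0.7625, 3.1625, -3.5375, 1.1625, 0.1625, -2.8375
Σ_{t=1}^{7}(x_t−x̄)(x_{t+1}−x̄) = -27.6264
γ_1 = -27.6264 / 8 = -3.453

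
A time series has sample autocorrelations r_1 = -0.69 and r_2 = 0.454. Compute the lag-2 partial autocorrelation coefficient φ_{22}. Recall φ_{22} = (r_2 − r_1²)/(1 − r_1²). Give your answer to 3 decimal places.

φ_{22} = (r_2 − r_1²) / (1 − r_1²)
r_1² = (-0.69)² = 0.4761
Numerator = 0.454 − 0.4761 = -0.0221; denominator = 1 − 0.4761 = 0.5239
φ_{22} = -0.0221 / 0.5239 = -0.042

-0.042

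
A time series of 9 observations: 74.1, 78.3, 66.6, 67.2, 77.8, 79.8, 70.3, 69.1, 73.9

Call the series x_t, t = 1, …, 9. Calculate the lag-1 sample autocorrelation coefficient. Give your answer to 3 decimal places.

Mean x̄ = (74.1 + 78.3 + 66.6 + 67.2 + 77.8 + 79.8 + 70.3 + 69.1 + 73.9)/9 = 73.0111
Numerator Σ_{t=1}^{8}(x_t−x̄)(x_{t+1}−x̄) = 2.5110
Denominator Σ(x_t−x̄)² = 196.4889
r_1 = 2.5110 / 196.4889 = 0.013

0.013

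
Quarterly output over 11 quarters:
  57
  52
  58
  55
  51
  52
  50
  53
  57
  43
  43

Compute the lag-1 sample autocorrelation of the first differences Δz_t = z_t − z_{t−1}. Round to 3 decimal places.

-0.364

First differences Δz: -5, 6, -3, -4, 1, -2, 3, 4, -14, 0
Mean of differences = -1.4000
Numerator Σ(Δz_t−Δz̄)(Δz_{t+1}−Δz̄) = -106.5600
Denominator Σ(Δz_t−Δz̄)² = 292.4000
r_1(Δz) = -106.5600 / 292.4000 = -0.364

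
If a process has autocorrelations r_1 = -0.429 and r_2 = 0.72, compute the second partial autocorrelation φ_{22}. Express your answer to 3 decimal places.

φ_{22} = (r_2 − r_1²) / (1 − r_1²)
r_1² = (-0.429)² = 0.184041
Numerator = 0.72 − 0.1840 = 0.5360; denominator = 1 − 0.1840 = 0.8160
φ_{22} = 0.5360 / 0.8160 = 0.657

0.657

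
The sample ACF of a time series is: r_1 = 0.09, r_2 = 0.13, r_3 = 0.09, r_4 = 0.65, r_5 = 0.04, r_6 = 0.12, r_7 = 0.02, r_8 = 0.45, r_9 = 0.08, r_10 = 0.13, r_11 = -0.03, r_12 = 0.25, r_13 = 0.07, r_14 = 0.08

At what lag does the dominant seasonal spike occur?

4

The largest autocorrelation is r_4 = 0.65, with weaker echoes at lags 8 (0.45) and 12 (0.25); the remaining lags stay at or below 0.13.
The dominant spike at lag 4 indicates a seasonal period of 4.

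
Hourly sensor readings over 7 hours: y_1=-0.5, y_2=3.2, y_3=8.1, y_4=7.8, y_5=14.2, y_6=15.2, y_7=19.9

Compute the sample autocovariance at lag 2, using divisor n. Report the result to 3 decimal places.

Mean ȳ = (-0.5 + 3.2 + 8.1 + 7.8 + 14.2 + 15.2 + 19.9)/7 = 9.7000
Σ_{t=1}^{5}(y_t−ȳ)(y_{t+2}−ȳ) = 56.9200
γ_2 = 56.9200 / 7 = 8.131

8.131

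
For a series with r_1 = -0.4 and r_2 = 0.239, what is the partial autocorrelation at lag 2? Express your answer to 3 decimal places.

0.094

φ_{22} = (r_2 − r_1²) / (1 − r_1²)
r_1² = (-0.4)² = 0.16
Numerator = 0.239 − 0.1600 = 0.0790; denominator = 1 − 0.1600 = 0.8400
φ_{22} = 0.0790 / 0.8400 = 0.094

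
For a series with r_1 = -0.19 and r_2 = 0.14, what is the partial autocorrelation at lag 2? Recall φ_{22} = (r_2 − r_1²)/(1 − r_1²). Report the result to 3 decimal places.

0.108

φ_{22} = (r_2 − r_1²) / (1 − r_1²)
r_1² = (-0.19)² = 0.0361
Numerator = 0.14 − 0.0361 = 0.1039; denominator = 1 − 0.0361 = 0.9639
φ_{22} = 0.1039 / 0.9639 = 0.108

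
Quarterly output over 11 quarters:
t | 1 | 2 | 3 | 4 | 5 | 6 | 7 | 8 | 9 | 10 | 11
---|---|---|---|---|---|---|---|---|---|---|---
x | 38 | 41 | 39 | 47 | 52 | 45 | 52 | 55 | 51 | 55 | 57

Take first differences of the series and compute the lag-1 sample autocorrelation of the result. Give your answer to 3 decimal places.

-0.456

First differences Δx: 3, -2, 8, 5, -7, 7, 3, -4, 4, 2
Mean of differences = 1.9000
Numerator Σ(Δx_t−Δx̄)(Δx_{t+1}−Δx̄) = -95.2100
Denominator Σ(Δx_t−Δx̄)² = 208.9000
r_1(Δx) = -95.2100 / 208.9000 = -0.456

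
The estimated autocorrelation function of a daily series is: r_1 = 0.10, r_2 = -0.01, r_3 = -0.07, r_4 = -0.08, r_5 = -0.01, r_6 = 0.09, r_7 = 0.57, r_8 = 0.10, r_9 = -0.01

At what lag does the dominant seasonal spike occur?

The largest autocorrelation is r_7 = 0.57; the remaining lags stay at or below 0.10.
The dominant spike at lag 7 indicates a seasonal period of 7.

7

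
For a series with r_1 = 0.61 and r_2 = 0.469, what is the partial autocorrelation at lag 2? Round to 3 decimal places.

φ_{22} = (r_2 − r_1²) / (1 − r_1²)
r_1² = (0.61)² = 0.3721
Numerator = 0.469 − 0.3721 = 0.0969; denominator = 1 − 0.3721 = 0.6279
φ_{22} = 0.0969 / 0.6279 = 0.154

0.154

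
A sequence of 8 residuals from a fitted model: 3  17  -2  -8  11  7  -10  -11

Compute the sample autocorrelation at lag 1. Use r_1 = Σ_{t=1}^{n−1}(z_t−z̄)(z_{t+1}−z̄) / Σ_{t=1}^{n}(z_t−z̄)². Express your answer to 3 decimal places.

0.064

Mean z̄ = (3 + 17 − 2 − 8 + 11 + 7 − 10 − 11)/8 = 0.8750
Σ(z_t−z̄)(z_{t+1}−z̄) = (34.2656) + (-46.3594) + (25.5156) + (-89.8594) + (62.0156) + (-66.6094) + (129.1406) = 48.1094
Denominator Σ(z_t−z̄)² = 750.8750
r_1 = 48.1094 / 750.8750 = 0.064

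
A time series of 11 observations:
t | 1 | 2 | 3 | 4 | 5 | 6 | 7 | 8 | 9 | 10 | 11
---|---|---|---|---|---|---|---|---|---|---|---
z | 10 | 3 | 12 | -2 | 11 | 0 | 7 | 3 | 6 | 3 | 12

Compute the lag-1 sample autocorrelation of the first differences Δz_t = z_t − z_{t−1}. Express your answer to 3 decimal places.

-0.856

First differences Δz: -7, 9, -14, 13, -11, 7, -4, 3, -3, 9
Mean of differences = 0.2000
Numerator Σ(Δz_t−Δz̄)(Δz_{t+1}−Δz̄) = -667.0400
Denominator Σ(Δz_t−Δz̄)² = 779.6000
r_1(Δz) = -667.0400 / 779.6000 = -0.856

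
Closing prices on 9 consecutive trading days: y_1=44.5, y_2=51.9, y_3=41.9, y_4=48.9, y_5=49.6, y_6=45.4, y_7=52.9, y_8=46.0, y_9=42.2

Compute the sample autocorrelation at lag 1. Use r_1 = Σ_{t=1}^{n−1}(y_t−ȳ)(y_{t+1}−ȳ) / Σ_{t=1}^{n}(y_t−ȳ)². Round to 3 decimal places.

Mean ȳ = (44.5 + 51.9 + 41.9 + 48.9 + 49.6 + 45.4 + 52.9 + 46.0 + 42.2)/9 = 47.0333
Numerator Σ_{t=1}^{8}(y_t−ȳ)(y_{t+1}−ȳ) = -56.9444
Denominator Σ(y_t−ȳ)² = 128.0400
r_1 = -56.9444 / 128.0400 = -0.445

-0.445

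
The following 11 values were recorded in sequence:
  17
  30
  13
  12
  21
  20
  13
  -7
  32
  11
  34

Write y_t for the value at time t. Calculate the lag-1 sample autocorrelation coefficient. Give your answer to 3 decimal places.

-0.367

Mean ȳ = (17 + 30 + 13 + 12 + 21 + 20 + 13 − 7 + 32 + 11 + 34)/11 = 17.8182
Numerator Σ_{t=1}^{10}(y_t−ȳ)(y_{t+1}−ȳ) = -502.1240
Denominator Σ(y_t−ȳ)² = 1369.6364
r_1 = -502.1240 / 1369.6364 = -0.367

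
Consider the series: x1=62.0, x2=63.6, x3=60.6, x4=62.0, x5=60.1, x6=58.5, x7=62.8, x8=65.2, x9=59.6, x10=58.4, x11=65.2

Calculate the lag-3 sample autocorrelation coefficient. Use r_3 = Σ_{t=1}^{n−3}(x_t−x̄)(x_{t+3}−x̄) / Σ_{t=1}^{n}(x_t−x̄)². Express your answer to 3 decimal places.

Mean x̄ = (62.0 + 63.6 + 60.6 + 62.0 + 60.1 + 58.5 + 62.8 + 65.2 + 59.6 + 58.4 + 65.2)/11 = 61.6364
Numerator Σ_{t=1}^{8}(x_t−x̄)(x_{t+3}−x̄) = 10.6342
Denominator Σ(x_t−x̄)² = 58.7655
r_3 = 10.6342 / 58.7655 = 0.181

0.181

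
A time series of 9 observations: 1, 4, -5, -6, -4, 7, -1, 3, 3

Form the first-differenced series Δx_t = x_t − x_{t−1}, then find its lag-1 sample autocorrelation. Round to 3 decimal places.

First differences Δx: 3, -9, -1, 2, 11, -8, 4, 0
Mean of differences = 0.2500
Numerator Σ(Δx_t−Δx̄)(Δx_{t+1}−Δx̄) = -117.8125
Denominator Σ(Δx_t−Δx̄)² = 295.5000
r_1(Δx) = -117.8125 / 295.5000 = -0.399

-0.399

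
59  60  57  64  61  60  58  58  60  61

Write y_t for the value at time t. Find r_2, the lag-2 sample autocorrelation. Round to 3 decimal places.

Mean ȳ = (59 + 60 + 57 + 64 + 61 + 60 + 58 + 58 + 60 + 61)/10 = 59.8000
Numerator Σ_{t=1}^{8}(y_t−ȳ)(y_{t+2}−ȳ) = -4.4800
Denominator Σ(y_t−ȳ)² = 35.6000
r_2 = -4.4800 / 35.6000 = -0.126

-0.126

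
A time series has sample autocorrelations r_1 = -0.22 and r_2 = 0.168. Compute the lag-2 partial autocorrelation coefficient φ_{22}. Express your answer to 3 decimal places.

0.126

φ_{22} = (r_2 − r_1²) / (1 − r_1²)
r_1² = (-0.22)² = 0.0484
Numerator = 0.168 − 0.0484 = 0.1196; denominator = 1 − 0.0484 = 0.9516
φ_{22} = 0.1196 / 0.9516 = 0.126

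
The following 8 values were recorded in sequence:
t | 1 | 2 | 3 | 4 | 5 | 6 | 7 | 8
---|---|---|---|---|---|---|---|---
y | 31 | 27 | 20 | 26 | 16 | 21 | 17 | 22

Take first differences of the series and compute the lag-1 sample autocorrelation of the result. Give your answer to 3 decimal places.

First differences Δy: -4, -7, 6, -10, 5, -4, 5
Mean of differences = -1.2857
Numerator Σ(Δy_t−Δȳ)(Δy_{t+1}−Δȳ) = -178.5102
Denominator Σ(Δy_t−Δȳ)² = 255.4286
r_1(Δy) = -178.5102 / 255.4286 = -0.699

-0.699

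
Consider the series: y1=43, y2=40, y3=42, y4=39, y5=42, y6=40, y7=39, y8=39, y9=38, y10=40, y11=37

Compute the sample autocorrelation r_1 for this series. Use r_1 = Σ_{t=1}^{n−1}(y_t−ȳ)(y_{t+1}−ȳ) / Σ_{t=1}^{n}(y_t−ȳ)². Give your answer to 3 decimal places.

Mean ȳ = (43 + 40 + 42 + 39 + 42 + 40 + 39 + 39 + 38 + 40 + 37)/11 = 39.9091
Numerator Σ_{t=1}^{10}(y_t−ȳ)(y_{t+1}−ȳ) = -1.0992
Denominator Σ(y_t−ȳ)² = 32.9091
r_1 = -1.0992 / 32.9091 = -0.033

-0.033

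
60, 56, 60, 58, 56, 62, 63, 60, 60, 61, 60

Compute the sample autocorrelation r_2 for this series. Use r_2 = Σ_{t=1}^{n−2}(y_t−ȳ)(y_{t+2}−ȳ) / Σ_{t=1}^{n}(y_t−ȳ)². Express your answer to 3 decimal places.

Mean ȳ = (60 + 56 + 60 + 58 + 56 + 62 + 63 + 60 + 60 + 61 + 60)/11 = 59.6364
Numerator Σ_{t=1}^{9}(y_t−ȳ)(y_{t+2}−ȳ) = -8.6281
Denominator Σ(y_t−ȳ)² = 48.5455
r_2 = -8.6281 / 48.5455 = -0.178

-0.178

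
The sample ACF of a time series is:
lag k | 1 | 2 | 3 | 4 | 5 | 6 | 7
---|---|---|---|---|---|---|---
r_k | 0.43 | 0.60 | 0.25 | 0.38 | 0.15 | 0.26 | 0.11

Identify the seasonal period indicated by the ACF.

The largest autocorrelation is r_2 = 0.60; the remaining lags stay at or below 0.43.
The dominant spike at lag 2 indicates a seasonal period of 2.

2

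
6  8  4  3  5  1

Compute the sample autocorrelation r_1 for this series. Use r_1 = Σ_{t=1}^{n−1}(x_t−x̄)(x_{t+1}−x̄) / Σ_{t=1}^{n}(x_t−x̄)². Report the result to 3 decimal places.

0.059

Mean x̄ = (6 + 8 + 4 + 3 + 5 + 1)/6 = 4.5000
Deviations from mean: 1.5000, 3.5000, -0.5000, -1.5000, 0.5000, -3.5000
Σ(x_t−x̄)(x_{t+1}−x̄) = (5.2500) + (-1.7500) + (0.7500) + (-0.7500) + (-1.7500) = 1.7500
Denominator Σ(x_t−x̄)² = 29.5000
r_1 = 1.7500 / 29.5000 = 0.059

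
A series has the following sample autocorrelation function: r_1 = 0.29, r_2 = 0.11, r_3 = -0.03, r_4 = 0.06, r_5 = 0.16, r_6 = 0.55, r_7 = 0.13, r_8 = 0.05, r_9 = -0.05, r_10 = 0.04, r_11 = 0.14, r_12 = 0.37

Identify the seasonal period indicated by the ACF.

6

The largest autocorrelation is r_6 = 0.55, with a weaker echo at lag 12 (0.37); the remaining lags stay at or below 0.29. The elevated value at lag 1 (0.29), dropping to 0.11 at lag 2, reflects decaying short-term dependence rather than seasonality.
The dominant spike at lag 6 indicates a seasonal period of 6.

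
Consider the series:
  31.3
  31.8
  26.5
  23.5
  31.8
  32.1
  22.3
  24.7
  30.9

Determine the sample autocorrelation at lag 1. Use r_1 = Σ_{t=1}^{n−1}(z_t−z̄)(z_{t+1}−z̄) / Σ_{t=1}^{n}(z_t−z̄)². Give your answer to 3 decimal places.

Mean z̄ = (31.3 + 31.8 + 26.5 + 23.5 + 31.8 + 32.1 + 22.3 + 24.7 + 30.9)/9 = 28.3222
Numerator Σ_{t=1}^{8}(z_t−z̄)(z_{t+1}−z̄) = -1.1005
Denominator Σ(z_t−z̄)² = 129.9356
r_1 = -1.1005 / 129.9356 = -0.008

-0.008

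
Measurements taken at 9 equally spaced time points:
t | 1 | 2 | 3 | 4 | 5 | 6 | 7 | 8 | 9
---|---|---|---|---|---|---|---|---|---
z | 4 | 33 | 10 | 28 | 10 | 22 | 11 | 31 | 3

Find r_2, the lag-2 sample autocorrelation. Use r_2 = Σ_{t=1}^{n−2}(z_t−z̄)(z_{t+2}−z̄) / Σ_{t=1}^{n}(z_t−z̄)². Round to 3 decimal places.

Mean z̄ = (4 + 33 + 10 + 28 + 10 + 22 + 11 + 31 + 3)/9 = 16.8889
Σ(z_t−z̄)(z_{t+2}−z̄) = (88.7901) + (179.0123) + (47.4568) + (56.7901) + (40.5679) + (72.1235) + (81.7901) = 566.5309
Denominator Σ(z_t−z̄)² = 1096.8889
r_2 = 566.5309 / 1096.8889 = 0.516

0.516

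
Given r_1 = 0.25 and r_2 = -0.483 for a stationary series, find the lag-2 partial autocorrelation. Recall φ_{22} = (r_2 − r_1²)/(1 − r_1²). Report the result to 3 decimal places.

-0.582

φ_{22} = (r_2 − r_1²) / (1 − r_1²)
r_1² = (0.25)² = 0.0625
Numerator = -0.483 − 0.0625 = -0.5455; denominator = 1 − 0.0625 = 0.9375
φ_{22} = -0.5455 / 0.9375 = -0.582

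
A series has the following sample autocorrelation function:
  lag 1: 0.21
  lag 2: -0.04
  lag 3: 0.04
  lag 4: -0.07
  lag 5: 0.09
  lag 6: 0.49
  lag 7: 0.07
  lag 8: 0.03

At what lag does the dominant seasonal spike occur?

6

The largest autocorrelation is r_6 = 0.49; the remaining lags stay at or below 0.21.
The dominant spike at lag 6 indicates a seasonal period of 6.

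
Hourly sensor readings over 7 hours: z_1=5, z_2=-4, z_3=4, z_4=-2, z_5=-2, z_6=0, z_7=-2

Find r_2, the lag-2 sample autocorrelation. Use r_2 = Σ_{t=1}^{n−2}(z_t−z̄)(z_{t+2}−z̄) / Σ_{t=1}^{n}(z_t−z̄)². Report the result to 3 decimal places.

Mean z̄ = (5 − 4 + 4 − 2 − 2 + 0 − 2)/7 = -0.1429
Deviations from mean: 5.1429, -3.8571, 4.1429, -1.8571, -1.8571, 0.1429, -1.8571
Σ(z_t−z̄)(z_{t+2}−z̄) = (21.3061) + (7.1633) + (-7.6939) + (-0.2653) + (3.4490) = 23.9592
Denominator Σ(z_t−z̄)² = 68.8571
r_2 = 23.9592 / 68.8571 = 0.348

0.348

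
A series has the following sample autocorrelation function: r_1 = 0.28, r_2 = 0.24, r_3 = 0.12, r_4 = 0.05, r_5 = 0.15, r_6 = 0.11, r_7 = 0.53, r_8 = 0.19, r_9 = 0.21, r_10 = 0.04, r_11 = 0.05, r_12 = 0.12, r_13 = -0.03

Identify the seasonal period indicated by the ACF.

7

The largest autocorrelation is r_7 = 0.53; the remaining lags stay at or below 0.28. The elevated value at lag 1 (0.28), dropping to 0.24 at lag 2, reflects decaying short-term dependence rather than seasonality.
The dominant spike at lag 7 indicates a seasonal period of 7.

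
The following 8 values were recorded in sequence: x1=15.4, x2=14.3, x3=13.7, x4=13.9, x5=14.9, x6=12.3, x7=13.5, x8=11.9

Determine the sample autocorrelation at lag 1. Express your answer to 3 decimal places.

Mean x̄ = (15.4 + 14.3 + 13.7 + 13.9 + 14.9 + 12.3 + 13.5 + 11.9)/8 = 13.7375
Deviations from mean: 1.6625, 0.5625, -0.0375, 0.1625, 1.1625, -1.4375, -0.2375, -1.8375
Σ(x_t−x̄)(x_{t+1}−x̄) = (0.9352) + (-0.0211) + (-0.0061) + (0.1889) + (-1.6711) + (0.3414) + (0.4364) = 0.2036
Denominator Σ(x_t−x̄)² = 9.9588
r_1 = 0.2036 / 9.9588 = 0.020

0.020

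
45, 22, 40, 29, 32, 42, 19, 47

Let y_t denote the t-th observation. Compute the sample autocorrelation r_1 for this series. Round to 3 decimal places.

-0.694

Mean ȳ = (45 + 22 + 40 + 29 + 32 + 42 + 19 + 47)/8 = 34.5000
Deviations from mean: 10.5000, -12.5000, 5.5000, -5.5000, -2.5000, 7.5000, -15.5000, 12.5000
Numerator Σ_{t=1}^{7}(y_t−ȳ)(y_{t+1}−ȳ) = -545.2500
Denominator Σ(y_t−ȳ)² = 786.0000
r_1 = -545.2500 / 786.0000 = -0.694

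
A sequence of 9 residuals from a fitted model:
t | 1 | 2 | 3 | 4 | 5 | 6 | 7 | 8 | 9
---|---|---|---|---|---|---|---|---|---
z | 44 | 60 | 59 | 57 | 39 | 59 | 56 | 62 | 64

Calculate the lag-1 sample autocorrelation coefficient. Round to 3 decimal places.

Mean z̄ = (44 + 60 + 59 + 57 + 39 + 59 + 56 + 62 + 64)/9 = 55.5556
Numerator Σ_{t=1}^{8}(z_t−z̄)(z_{t+1}−z̄) = -53.1975
Denominator Σ(z_t−z̄)² = 566.2222
r_1 = -53.1975 / 566.2222 = -0.094

-0.094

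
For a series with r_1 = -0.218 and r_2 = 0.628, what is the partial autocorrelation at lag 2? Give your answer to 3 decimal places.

0.609

φ_{22} = (r_2 − r_1²) / (1 − r_1²)
r_1² = (-0.218)² = 0.047524
Numerator = 0.628 − 0.0475 = 0.5805; denominator = 1 − 0.0475 = 0.9525
φ_{22} = 0.5805 / 0.9525 = 0.609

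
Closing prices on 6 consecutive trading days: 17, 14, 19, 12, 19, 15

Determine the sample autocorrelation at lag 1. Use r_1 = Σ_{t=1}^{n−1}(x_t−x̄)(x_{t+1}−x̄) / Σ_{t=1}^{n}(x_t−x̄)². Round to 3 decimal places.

-0.875

Mean x̄ = (17 + 14 + 19 + 12 + 19 + 15)/6 = 16.0000
Deviations from mean: 1.0000, -2.0000, 3.0000, -4.0000, 3.0000, -1.0000
Σ(x_t−x̄)(x_{t+1}−x̄) = (-2.0000) + (-6.0000) + (-12.0000) + (-12.0000) + (-3.0000) = -35.0000
Denominator Σ(x_t−x̄)² = 40.0000
r_1 = -35.0000 / 40.0000 = -0.875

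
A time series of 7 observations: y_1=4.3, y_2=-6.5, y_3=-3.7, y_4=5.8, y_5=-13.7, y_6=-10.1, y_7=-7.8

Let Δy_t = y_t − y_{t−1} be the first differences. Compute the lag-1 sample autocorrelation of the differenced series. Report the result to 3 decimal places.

-0.445

First differences Δy: -10.8, 2.8, 9.5, -19.5, 3.6, 2.3
Mean of differences = -2.0167
Numerator Σ(Δy_t−Δȳ)(Δy_{t+1}−Δȳ) = -262.1369
Denominator Σ(Δy_t−Δȳ)² = 588.8283
r_1(Δy) = -262.1369 / 588.8283 = -0.445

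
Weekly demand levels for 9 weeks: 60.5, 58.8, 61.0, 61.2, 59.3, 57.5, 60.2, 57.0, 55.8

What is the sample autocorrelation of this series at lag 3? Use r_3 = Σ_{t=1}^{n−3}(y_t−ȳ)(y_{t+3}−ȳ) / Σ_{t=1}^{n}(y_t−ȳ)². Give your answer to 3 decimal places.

Mean ȳ = (60.5 + 58.8 + 61.0 + 61.2 + 59.3 + 57.5 + 60.2 + 57.0 + 55.8)/9 = 59.0333
Numerator Σ_{t=1}^{6}(y_t−ȳ)(y_{t+3}−ȳ) = 7.0433
Denominator Σ(y_t−ȳ)² = 29.1400
r_3 = 7.0433 / 29.1400 = 0.242

0.242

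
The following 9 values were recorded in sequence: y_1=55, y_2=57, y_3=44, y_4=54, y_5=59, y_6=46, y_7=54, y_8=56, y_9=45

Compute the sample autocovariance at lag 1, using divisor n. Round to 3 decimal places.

-11.376

Mean ȳ = (55 + 57 + 44 + 54 + 59 + 46 + 54 + 56 + 45)/9 = 52.2222
Σ_{t=1}^{8}(y_t−ȳ)(y_{t+1}−ȳ) = -102.3827
γ_1 = -102.3827 / 9 = -11.376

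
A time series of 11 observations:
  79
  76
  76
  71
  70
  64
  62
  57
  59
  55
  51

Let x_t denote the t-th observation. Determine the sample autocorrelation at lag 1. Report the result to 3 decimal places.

0.707

Mean x̄ = (79 + 76 + 76 + 71 + 70 + 64 + 62 + 57 + 59 + 55 + 51)/11 = 65.4545
Numerator Σ_{t=1}^{10}(x_t−x̄)(x_{t+1}−x̄) = 638.5207
Denominator Σ(x_t−x̄)² = 902.7273
r_1 = 638.5207 / 902.7273 = 0.707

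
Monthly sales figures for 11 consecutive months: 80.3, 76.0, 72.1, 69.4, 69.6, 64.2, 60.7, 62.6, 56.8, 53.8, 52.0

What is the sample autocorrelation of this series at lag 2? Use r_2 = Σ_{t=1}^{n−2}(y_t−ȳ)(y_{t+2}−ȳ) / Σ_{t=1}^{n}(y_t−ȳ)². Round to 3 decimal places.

0.405

Mean ȳ = (80.3 + 76.0 + 72.1 + 69.4 + 69.6 + 64.2 + 60.7 + 62.6 + 56.8 + 53.8 + 52.0)/11 = 65.2273
Numerator Σ_{t=1}^{9}(y_t−ȳ)(y_{t+2}−ȳ) = 336.8558
Denominator Σ(y_t−ȳ)² = 832.0218
r_2 = 336.8558 / 832.0218 = 0.405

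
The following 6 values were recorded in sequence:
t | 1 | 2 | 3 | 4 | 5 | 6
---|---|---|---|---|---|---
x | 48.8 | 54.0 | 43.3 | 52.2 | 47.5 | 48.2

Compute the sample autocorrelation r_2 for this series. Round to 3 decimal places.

Mean x̄ = (48.8 + 54.0 + 43.3 + 52.2 + 47.5 + 48.2)/6 = 49.0000
Deviations from mean: -0.2000, 5.0000, -5.7000, 3.2000, -1.5000, -0.8000
Σ(x_t−x̄)(x_{t+2}−x̄) = (1.1400) + (16.0000) + (8.5500) + (-2.5600) = 23.1300
Denominator Σ(x_t−x̄)² = 70.6600
r_2 = 23.1300 / 70.6600 = 0.327

0.327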